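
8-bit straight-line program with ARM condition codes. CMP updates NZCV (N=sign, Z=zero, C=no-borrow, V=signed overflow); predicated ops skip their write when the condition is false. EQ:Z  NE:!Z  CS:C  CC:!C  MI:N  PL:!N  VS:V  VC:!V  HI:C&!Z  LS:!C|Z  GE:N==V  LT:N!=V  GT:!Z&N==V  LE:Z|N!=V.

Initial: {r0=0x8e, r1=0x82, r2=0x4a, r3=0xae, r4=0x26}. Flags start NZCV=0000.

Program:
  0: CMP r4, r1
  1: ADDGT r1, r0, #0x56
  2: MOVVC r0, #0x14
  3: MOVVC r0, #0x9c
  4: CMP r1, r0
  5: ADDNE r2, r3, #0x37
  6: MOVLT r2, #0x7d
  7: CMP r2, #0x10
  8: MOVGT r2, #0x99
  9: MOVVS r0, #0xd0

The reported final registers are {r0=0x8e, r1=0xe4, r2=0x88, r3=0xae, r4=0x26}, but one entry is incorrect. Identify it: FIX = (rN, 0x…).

FIX = (r2, 0xe5)

[0] flags=1001 → (cmp)
[1] flags=1001 GT?T → r1=0xe4
[2] flags=1001 VC?F → skip
[3] flags=1001 VC?F → skip
[4] flags=0010 → (cmp)
[5] flags=0010 NE?T → r2=0xe5
[6] flags=0010 LT?F → skip
[7] flags=1010 → (cmp)
[8] flags=1010 GT?F → skip
[9] flags=1010 VS?F → skip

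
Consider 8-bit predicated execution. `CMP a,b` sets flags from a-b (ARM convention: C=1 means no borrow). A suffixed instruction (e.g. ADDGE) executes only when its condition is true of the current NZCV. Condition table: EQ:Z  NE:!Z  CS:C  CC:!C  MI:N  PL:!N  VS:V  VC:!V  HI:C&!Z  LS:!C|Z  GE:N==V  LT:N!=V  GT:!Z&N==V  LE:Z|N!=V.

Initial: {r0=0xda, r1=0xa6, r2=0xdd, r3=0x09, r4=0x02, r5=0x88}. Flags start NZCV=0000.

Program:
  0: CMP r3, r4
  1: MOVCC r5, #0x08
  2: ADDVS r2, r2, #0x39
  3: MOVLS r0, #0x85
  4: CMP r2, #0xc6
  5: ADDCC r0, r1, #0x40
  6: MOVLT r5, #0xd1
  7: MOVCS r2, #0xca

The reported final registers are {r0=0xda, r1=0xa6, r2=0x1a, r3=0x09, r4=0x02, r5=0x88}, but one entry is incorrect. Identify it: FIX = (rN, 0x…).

FIX = (r2, 0xca)

[0] flags=0010 → (cmp)
[1] flags=0010 CC?F → skip
[2] flags=0010 VS?F → skip
[3] flags=0010 LS?F → skip
[4] flags=0010 → (cmp)
[5] flags=0010 CC?F → skip
[6] flags=0010 LT?F → skip
[7] flags=0010 CS?T → r2=0xca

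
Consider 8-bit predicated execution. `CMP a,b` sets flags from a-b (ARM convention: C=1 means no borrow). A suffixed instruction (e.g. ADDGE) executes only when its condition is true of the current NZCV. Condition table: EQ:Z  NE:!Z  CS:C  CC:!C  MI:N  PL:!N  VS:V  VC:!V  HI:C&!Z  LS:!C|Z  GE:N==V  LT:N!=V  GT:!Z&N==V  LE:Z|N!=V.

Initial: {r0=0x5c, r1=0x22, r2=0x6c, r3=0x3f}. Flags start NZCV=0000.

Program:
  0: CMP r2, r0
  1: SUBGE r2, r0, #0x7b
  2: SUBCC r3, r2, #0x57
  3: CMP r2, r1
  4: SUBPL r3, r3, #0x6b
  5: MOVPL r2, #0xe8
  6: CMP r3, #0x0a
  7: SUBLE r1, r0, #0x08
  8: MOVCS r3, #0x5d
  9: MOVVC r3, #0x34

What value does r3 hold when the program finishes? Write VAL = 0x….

0: ✓ CMP  NZCV=0010
1: ✓ SUBGE  r2←0xe1
2: · SUBCC
3: ✓ CMP  NZCV=1010
4: · SUBPL
5: · MOVPL
6: ✓ CMP  NZCV=0010
7: · SUBLE
8: ✓ MOVCS  r3←0x5d
9: ✓ MOVVC  r3←0x34

VAL = 0x34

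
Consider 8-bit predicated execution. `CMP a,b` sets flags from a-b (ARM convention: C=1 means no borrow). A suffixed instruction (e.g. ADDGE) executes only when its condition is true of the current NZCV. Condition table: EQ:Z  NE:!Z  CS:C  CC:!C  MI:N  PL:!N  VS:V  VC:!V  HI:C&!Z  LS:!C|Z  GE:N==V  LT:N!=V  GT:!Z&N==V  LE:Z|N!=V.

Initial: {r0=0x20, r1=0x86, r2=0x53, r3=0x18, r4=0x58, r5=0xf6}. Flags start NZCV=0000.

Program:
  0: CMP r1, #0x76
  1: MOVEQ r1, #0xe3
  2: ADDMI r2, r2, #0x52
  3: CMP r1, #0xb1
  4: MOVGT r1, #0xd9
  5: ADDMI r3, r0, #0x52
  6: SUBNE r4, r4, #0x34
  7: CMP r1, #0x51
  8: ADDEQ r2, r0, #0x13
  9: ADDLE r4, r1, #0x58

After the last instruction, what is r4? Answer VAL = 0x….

0: ✓ CMP  NZCV=0011
1: · MOVEQ
2: · ADDMI
3: ✓ CMP  NZCV=1000
4: · MOVGT
5: ✓ ADDMI  r3←0x72
6: ✓ SUBNE  r4←0x24
7: ✓ CMP  NZCV=0011
8: · ADDEQ
9: ✓ ADDLE  r4←0xde

VAL = 0xde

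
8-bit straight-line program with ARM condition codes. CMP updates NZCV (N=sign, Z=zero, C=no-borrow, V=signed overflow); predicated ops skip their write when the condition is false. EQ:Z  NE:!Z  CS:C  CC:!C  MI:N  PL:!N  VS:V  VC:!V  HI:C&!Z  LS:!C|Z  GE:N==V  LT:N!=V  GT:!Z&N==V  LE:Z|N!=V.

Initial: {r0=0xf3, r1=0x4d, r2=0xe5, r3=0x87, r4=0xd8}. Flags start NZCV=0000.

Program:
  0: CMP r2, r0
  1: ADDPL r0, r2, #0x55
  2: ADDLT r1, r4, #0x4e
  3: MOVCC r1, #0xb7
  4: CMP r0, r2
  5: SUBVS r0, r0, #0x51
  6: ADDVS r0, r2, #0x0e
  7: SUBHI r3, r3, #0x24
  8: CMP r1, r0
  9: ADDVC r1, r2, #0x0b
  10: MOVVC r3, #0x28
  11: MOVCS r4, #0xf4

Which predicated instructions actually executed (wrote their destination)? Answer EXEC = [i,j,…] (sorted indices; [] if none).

EXEC = [2,3,7,9,10]

0: ✓ CMP  NZCV=1000
1: · ADDPL
2: ✓ ADDLT  r1←0x26
3: ✓ MOVCC  r1←0xb7
4: ✓ CMP  NZCV=0010
5: · SUBVS
6: · ADDVS
7: ✓ SUBHI  r3←0x63
8: ✓ CMP  NZCV=1000
9: ✓ ADDVC  r1←0xf0
10: ✓ MOVVC  r3←0x28
11: · MOVCS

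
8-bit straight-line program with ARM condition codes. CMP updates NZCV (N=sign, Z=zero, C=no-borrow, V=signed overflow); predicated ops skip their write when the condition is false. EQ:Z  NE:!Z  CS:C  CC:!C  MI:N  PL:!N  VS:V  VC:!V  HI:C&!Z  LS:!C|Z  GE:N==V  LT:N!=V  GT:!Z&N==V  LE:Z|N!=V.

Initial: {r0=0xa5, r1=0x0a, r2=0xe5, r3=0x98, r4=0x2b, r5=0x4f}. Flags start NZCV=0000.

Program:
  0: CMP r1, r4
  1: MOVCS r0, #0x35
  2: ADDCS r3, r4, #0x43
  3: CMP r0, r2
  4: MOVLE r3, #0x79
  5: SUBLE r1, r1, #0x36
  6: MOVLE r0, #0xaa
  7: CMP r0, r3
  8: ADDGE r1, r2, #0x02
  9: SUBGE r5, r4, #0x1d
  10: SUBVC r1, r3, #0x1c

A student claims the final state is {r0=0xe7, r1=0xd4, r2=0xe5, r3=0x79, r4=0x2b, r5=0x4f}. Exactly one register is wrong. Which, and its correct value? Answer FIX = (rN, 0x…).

FIX = (r0, 0xaa)

[0] flags=1000 → (cmp)
[1] flags=1000 CS?F → skip
[2] flags=1000 CS?F → skip
[3] flags=1000 → (cmp)
[4] flags=1000 LE?T → r3=0x79
[5] flags=1000 LE?T → r1=0xd4
[6] flags=1000 LE?T → r0=0xaa
[7] flags=0011 → (cmp)
[8] flags=0011 GE?F → skip
[9] flags=0011 GE?F → skip
[10] flags=0011 VC?F → skip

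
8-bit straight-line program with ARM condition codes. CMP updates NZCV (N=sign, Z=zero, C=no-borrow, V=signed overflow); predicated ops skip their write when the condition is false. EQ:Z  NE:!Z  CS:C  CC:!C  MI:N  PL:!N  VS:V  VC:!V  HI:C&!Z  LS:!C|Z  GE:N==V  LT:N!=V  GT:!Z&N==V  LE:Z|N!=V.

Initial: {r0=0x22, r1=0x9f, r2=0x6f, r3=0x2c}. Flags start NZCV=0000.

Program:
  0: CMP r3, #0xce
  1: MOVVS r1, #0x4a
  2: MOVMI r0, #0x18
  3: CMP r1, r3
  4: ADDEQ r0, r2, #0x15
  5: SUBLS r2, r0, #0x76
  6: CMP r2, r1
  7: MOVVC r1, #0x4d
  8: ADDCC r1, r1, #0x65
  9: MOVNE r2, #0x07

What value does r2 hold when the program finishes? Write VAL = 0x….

VAL = 0x07

[0] flags=0000 → (cmp)
[1] flags=0000 VS?F → skip
[2] flags=0000 MI?F → skip
[3] flags=0011 → (cmp)
[4] flags=0011 EQ?F → skip
[5] flags=0011 LS?F → skip
[6] flags=1001 → (cmp)
[7] flags=1001 VC?F → skip
[8] flags=1001 CC?T → r1=0x04
[9] flags=1001 NE?T → r2=0x07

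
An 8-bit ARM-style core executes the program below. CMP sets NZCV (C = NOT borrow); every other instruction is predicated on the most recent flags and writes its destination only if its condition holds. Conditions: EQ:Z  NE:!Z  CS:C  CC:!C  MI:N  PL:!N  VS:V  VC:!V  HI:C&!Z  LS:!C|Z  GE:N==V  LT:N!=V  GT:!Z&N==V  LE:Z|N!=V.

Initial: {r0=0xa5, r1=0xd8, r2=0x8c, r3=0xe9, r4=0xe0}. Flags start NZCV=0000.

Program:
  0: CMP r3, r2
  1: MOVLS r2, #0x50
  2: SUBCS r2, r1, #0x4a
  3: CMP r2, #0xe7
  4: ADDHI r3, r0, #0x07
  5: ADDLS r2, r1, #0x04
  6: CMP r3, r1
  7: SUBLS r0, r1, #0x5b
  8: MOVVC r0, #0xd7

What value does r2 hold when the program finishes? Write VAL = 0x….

0: ✓ CMP  NZCV=0010
1: · MOVLS
2: ✓ SUBCS  r2←0x8e
3: ✓ CMP  NZCV=1000
4: · ADDHI
5: ✓ ADDLS  r2←0xdc
6: ✓ CMP  NZCV=0010
7: · SUBLS
8: ✓ MOVVC  r0←0xd7

VAL = 0xdc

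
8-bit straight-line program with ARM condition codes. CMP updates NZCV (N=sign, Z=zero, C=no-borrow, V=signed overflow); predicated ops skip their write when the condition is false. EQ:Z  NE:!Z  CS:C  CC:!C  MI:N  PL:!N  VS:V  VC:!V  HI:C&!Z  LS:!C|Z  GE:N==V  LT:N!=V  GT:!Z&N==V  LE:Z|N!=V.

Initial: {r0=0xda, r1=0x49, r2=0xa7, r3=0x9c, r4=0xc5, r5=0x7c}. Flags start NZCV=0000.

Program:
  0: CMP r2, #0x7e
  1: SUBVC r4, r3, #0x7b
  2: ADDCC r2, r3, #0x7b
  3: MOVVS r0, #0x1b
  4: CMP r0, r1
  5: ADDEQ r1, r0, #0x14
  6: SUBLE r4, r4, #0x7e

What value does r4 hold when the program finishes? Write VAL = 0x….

VAL = 0x47

[0] flags=0011 → (cmp)
[1] flags=0011 VC?F → skip
[2] flags=0011 CC?F → skip
[3] flags=0011 VS?T → r0=0x1b
[4] flags=1000 → (cmp)
[5] flags=1000 EQ?F → skip
[6] flags=1000 LE?T → r4=0x47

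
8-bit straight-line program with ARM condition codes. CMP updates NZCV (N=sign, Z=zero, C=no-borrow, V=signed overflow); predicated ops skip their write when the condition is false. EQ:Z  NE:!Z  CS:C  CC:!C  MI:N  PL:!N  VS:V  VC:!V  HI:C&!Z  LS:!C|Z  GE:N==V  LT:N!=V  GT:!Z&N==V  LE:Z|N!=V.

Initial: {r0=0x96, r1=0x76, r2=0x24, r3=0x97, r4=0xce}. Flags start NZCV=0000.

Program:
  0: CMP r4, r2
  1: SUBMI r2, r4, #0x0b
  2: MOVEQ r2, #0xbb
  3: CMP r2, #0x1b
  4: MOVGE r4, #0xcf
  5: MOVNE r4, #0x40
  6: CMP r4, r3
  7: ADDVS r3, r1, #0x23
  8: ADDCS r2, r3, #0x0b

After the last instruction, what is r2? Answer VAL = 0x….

VAL = 0xc3

[0] flags=1010 → (cmp)
[1] flags=1010 MI?T → r2=0xc3
[2] flags=1010 EQ?F → skip
[3] flags=1010 → (cmp)
[4] flags=1010 GE?F → skip
[5] flags=1010 NE?T → r4=0x40
[6] flags=1001 → (cmp)
[7] flags=1001 VS?T → r3=0x99
[8] flags=1001 CS?F → skip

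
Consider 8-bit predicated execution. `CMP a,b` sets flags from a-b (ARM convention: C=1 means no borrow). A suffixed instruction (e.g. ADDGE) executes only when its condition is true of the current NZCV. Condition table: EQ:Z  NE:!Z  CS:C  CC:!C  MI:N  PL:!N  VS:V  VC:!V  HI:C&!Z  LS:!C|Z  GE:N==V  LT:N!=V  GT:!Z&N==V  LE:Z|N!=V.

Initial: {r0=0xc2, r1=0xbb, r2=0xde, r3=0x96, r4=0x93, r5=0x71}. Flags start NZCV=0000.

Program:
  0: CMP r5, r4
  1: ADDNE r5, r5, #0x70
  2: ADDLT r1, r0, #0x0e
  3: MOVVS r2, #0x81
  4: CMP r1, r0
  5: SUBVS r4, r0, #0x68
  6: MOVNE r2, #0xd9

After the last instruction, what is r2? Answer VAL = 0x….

0: ✓ CMP  NZCV=1001
1: ✓ ADDNE  r5←0xe1
2: · ADDLT
3: ✓ MOVVS  r2←0x81
4: ✓ CMP  NZCV=1000
5: · SUBVS
6: ✓ MOVNE  r2←0xd9

VAL = 0xd9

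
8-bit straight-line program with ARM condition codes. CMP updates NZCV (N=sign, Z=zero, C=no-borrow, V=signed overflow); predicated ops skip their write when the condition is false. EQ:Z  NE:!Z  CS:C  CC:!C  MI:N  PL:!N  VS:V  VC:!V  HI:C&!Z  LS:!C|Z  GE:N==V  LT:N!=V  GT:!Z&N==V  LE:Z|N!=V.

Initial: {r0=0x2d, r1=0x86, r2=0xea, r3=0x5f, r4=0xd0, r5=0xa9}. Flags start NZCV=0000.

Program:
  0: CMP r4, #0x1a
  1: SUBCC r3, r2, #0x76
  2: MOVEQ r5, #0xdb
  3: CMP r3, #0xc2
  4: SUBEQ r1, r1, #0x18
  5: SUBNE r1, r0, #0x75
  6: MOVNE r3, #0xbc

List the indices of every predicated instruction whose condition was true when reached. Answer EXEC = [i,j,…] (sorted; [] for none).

0: ✓ CMP  NZCV=1010
1: · SUBCC
2: · MOVEQ
3: ✓ CMP  NZCV=1001
4: · SUBEQ
5: ✓ SUBNE  r1←0xb8
6: ✓ MOVNE  r3←0xbc

EXEC = [5,6]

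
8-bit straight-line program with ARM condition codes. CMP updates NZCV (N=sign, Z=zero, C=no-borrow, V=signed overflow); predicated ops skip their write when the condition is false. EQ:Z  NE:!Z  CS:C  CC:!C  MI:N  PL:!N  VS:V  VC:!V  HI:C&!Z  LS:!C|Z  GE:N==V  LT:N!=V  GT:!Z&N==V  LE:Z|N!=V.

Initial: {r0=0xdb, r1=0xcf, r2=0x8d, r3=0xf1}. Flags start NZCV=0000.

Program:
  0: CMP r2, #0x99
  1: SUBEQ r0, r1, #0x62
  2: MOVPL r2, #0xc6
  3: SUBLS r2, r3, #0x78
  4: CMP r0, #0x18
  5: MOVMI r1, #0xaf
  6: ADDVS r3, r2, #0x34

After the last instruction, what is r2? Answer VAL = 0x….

[0] flags=1000 → (cmp)
[1] flags=1000 EQ?F → skip
[2] flags=1000 PL?F → skip
[3] flags=1000 LS?T → r2=0x79
[4] flags=1010 → (cmp)
[5] flags=1010 MI?T → r1=0xaf
[6] flags=1010 VS?F → skip

VAL = 0x79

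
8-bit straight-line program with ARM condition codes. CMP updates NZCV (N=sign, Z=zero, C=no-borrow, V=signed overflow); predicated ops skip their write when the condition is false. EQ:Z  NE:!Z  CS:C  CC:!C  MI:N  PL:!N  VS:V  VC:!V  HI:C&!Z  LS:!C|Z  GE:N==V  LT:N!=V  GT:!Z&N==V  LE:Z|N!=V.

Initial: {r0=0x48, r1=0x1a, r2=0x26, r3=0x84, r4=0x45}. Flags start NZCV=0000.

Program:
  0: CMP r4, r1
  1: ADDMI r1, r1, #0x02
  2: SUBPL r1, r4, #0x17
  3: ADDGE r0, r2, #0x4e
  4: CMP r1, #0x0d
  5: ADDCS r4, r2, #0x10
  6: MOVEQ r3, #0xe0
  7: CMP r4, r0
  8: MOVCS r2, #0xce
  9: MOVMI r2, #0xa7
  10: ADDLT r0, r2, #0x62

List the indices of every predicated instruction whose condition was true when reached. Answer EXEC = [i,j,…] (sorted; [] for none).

0: ✓ CMP  NZCV=0010
1: · ADDMI
2: ✓ SUBPL  r1←0x2e
3: ✓ ADDGE  r0←0x74
4: ✓ CMP  NZCV=0010
5: ✓ ADDCS  r4←0x36
6: · MOVEQ
7: ✓ CMP  NZCV=1000
8: · MOVCS
9: ✓ MOVMI  r2←0xa7
10: ✓ ADDLT  r0←0x09

EXEC = [2,3,5,9,10]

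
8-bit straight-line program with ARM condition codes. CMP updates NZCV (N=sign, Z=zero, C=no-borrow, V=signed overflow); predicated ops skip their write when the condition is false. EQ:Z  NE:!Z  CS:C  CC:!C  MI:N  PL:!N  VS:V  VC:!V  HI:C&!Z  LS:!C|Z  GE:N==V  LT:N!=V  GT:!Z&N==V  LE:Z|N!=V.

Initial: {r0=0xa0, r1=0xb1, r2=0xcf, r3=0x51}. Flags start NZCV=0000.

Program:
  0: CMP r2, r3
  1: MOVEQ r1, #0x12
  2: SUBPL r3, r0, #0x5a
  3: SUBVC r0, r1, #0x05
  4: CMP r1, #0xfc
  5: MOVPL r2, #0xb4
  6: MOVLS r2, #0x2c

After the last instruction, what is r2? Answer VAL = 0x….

[0] flags=0011 → (cmp)
[1] flags=0011 EQ?F → skip
[2] flags=0011 PL?T → r3=0x46
[3] flags=0011 VC?F → skip
[4] flags=1000 → (cmp)
[5] flags=1000 PL?F → skip
[6] flags=1000 LS?T → r2=0x2c

VAL = 0x2c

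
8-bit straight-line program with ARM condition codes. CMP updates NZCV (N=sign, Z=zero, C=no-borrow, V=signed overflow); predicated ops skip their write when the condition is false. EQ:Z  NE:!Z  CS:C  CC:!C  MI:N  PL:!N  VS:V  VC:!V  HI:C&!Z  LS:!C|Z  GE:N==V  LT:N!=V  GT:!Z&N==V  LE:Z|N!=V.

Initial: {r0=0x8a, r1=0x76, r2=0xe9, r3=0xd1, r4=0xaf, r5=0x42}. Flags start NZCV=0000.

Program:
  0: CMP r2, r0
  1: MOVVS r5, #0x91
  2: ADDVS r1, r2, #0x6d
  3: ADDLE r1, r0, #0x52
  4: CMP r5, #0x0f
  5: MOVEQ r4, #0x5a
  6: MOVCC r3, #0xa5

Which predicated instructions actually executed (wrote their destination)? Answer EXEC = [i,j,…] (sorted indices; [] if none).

EXEC = []

0: ✓ CMP  NZCV=0010
1: · MOVVS
2: · ADDVS
3: · ADDLE
4: ✓ CMP  NZCV=0010
5: · MOVEQ
6: · MOVCC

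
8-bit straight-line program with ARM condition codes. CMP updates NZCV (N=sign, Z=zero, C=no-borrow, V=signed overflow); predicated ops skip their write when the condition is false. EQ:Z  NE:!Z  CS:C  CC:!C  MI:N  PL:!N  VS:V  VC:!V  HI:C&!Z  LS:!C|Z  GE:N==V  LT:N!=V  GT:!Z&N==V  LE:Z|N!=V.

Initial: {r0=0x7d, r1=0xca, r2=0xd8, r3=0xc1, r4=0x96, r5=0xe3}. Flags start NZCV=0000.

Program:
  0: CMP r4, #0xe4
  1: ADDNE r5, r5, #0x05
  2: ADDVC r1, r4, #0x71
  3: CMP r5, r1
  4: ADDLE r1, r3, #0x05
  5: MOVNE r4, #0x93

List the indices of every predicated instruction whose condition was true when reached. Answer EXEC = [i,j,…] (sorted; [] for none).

EXEC = [1,2,4,5]

0: ✓ CMP  NZCV=1000
1: ✓ ADDNE  r5←0xe8
2: ✓ ADDVC  r1←0x07
3: ✓ CMP  NZCV=1010
4: ✓ ADDLE  r1←0xc6
5: ✓ MOVNE  r4←0x93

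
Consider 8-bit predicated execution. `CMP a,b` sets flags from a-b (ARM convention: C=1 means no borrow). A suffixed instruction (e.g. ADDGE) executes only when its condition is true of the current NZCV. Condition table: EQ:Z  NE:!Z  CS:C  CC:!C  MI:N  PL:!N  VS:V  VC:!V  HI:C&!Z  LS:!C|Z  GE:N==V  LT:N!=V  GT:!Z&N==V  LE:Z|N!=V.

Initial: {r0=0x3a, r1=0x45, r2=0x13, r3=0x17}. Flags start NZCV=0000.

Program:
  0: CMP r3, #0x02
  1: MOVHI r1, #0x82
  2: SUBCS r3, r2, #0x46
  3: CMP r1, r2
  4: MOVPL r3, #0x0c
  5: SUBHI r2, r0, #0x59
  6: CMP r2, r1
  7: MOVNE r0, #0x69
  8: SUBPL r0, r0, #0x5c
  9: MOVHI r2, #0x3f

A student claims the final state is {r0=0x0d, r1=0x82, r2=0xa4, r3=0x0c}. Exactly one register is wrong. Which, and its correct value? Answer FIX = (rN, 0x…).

0: ✓ CMP  NZCV=0010
1: ✓ MOVHI  r1←0x82
2: ✓ SUBCS  r3←0xcd
3: ✓ CMP  NZCV=0011
4: ✓ MOVPL  r3←0x0c
5: ✓ SUBHI  r2←0xe1
6: ✓ CMP  NZCV=0010
7: ✓ MOVNE  r0←0x69
8: ✓ SUBPL  r0←0x0d
9: ✓ MOVHI  r2←0x3f

FIX = (r2, 0x3f)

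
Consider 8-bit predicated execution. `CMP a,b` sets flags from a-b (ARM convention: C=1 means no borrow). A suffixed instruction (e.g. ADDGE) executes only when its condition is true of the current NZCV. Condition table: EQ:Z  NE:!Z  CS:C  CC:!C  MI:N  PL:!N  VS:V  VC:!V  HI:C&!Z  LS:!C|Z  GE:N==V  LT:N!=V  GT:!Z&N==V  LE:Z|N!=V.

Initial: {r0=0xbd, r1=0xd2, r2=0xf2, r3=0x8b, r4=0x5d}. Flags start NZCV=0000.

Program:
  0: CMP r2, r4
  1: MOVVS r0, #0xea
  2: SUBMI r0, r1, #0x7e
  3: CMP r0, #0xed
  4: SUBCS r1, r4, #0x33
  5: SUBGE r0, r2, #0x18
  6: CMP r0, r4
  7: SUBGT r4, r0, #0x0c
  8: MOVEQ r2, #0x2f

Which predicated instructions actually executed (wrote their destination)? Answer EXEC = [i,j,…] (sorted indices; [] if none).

0: ✓ CMP  NZCV=1010
1: · MOVVS
2: ✓ SUBMI  r0←0x54
3: ✓ CMP  NZCV=0000
4: · SUBCS
5: ✓ SUBGE  r0←0xda
6: ✓ CMP  NZCV=0011
7: · SUBGT
8: · MOVEQ

EXEC = [2,5]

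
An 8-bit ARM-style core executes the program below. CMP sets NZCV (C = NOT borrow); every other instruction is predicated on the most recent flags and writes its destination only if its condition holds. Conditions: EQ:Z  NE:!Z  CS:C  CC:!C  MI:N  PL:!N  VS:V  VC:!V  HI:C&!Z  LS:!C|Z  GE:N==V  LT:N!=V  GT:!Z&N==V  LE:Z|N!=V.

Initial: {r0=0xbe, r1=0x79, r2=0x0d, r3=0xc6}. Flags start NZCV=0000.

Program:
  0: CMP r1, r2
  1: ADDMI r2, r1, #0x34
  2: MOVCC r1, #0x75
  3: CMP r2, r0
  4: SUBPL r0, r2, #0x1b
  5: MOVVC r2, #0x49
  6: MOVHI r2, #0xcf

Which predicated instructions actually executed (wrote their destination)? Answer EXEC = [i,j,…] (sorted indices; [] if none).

EXEC = [4,5]

[0] flags=0010 → (cmp)
[1] flags=0010 MI?F → skip
[2] flags=0010 CC?F → skip
[3] flags=0000 → (cmp)
[4] flags=0000 PL?T → r0=0xf2
[5] flags=0000 VC?T → r2=0x49
[6] flags=0000 HI?F → skip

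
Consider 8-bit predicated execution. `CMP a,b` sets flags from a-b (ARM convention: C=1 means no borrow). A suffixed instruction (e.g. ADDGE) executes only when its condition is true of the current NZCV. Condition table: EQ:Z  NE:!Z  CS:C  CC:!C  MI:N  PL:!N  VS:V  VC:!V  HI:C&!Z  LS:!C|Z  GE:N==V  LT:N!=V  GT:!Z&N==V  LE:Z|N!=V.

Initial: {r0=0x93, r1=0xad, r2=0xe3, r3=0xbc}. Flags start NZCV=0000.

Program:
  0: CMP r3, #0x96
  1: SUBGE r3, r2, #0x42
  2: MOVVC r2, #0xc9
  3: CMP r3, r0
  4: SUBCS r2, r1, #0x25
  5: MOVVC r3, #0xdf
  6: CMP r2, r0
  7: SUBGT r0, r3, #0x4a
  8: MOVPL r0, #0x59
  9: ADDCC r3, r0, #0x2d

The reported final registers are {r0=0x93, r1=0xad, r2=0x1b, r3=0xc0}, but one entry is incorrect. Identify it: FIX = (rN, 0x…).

FIX = (r2, 0x88)

0: ✓ CMP  NZCV=0010
1: ✓ SUBGE  r3←0xa1
2: ✓ MOVVC  r2←0xc9
3: ✓ CMP  NZCV=0010
4: ✓ SUBCS  r2←0x88
5: ✓ MOVVC  r3←0xdf
6: ✓ CMP  NZCV=1000
7: · SUBGT
8: · MOVPL
9: ✓ ADDCC  r3←0xc0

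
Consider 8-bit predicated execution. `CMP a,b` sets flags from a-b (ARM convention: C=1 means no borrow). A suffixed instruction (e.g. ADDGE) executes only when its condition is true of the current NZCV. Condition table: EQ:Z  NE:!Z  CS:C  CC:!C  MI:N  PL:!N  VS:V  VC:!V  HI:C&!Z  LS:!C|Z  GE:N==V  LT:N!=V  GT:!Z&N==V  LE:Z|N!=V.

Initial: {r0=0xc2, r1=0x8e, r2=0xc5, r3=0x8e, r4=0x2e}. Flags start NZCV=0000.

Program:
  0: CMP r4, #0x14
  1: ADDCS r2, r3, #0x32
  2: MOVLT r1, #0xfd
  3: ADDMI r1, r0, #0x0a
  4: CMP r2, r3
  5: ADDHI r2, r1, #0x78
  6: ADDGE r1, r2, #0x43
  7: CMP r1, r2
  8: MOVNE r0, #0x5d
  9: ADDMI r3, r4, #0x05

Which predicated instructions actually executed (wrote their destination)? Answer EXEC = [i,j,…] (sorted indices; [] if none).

[0] flags=0010 → (cmp)
[1] flags=0010 CS?T → r2=0xc0
[2] flags=0010 LT?F → skip
[3] flags=0010 MI?F → skip
[4] flags=0010 → (cmp)
[5] flags=0010 HI?T → r2=0x06
[6] flags=0010 GE?T → r1=0x49
[7] flags=0010 → (cmp)
[8] flags=0010 NE?T → r0=0x5d
[9] flags=0010 MI?F → skip

EXEC = [1,5,6,8]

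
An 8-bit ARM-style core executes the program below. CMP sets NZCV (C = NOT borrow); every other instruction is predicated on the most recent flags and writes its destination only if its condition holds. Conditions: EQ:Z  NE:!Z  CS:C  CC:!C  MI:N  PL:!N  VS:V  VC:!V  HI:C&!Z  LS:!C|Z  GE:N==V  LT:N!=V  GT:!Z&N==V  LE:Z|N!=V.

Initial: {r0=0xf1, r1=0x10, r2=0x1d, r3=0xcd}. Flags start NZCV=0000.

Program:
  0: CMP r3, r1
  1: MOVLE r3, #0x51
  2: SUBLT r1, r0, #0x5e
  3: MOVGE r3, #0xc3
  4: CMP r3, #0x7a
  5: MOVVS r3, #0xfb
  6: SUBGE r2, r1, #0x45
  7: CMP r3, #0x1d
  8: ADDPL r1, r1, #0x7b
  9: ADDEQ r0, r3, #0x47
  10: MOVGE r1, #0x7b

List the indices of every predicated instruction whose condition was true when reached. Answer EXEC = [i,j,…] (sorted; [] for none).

[0] flags=1010 → (cmp)
[1] flags=1010 LE?T → r3=0x51
[2] flags=1010 LT?T → r1=0x93
[3] flags=1010 GE?F → skip
[4] flags=1000 → (cmp)
[5] flags=1000 VS?F → skip
[6] flags=1000 GE?F → skip
[7] flags=0010 → (cmp)
[8] flags=0010 PL?T → r1=0x0e
[9] flags=0010 EQ?F → skip
[10] flags=0010 GE?T → r1=0x7b

EXEC = [1,2,8,10]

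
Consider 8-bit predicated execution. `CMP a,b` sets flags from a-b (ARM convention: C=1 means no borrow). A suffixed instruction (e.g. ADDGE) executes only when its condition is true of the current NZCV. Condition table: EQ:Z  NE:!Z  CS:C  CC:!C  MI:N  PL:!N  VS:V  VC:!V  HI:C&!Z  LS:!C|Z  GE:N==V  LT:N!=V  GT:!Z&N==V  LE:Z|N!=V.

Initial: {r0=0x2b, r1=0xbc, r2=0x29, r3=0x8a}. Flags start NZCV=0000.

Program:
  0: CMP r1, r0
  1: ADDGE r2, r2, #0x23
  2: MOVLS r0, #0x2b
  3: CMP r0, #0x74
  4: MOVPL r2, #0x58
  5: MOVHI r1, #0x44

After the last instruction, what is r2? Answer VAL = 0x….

[0] flags=1010 → (cmp)
[1] flags=1010 GE?F → skip
[2] flags=1010 LS?F → skip
[3] flags=1000 → (cmp)
[4] flags=1000 PL?F → skip
[5] flags=1000 HI?F → skip

VAL = 0x29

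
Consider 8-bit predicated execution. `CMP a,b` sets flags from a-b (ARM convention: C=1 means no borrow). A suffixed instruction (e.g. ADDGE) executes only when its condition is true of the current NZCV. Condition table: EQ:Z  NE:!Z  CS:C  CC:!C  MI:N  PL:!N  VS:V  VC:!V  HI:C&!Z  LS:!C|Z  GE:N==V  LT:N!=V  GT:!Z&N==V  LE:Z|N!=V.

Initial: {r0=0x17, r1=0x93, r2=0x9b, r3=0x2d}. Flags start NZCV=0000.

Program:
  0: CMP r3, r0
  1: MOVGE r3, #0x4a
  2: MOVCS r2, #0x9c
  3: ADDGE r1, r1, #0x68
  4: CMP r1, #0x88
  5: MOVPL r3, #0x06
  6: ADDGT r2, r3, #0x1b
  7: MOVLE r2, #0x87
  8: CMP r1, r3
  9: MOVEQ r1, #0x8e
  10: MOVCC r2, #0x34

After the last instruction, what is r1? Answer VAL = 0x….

0: ✓ CMP  NZCV=0010
1: ✓ MOVGE  r3←0x4a
2: ✓ MOVCS  r2←0x9c
3: ✓ ADDGE  r1←0xfb
4: ✓ CMP  NZCV=0010
5: ✓ MOVPL  r3←0x06
6: ✓ ADDGT  r2←0x21
7: · MOVLE
8: ✓ CMP  NZCV=1010
9: · MOVEQ
10: · MOVCC

VAL = 0xfb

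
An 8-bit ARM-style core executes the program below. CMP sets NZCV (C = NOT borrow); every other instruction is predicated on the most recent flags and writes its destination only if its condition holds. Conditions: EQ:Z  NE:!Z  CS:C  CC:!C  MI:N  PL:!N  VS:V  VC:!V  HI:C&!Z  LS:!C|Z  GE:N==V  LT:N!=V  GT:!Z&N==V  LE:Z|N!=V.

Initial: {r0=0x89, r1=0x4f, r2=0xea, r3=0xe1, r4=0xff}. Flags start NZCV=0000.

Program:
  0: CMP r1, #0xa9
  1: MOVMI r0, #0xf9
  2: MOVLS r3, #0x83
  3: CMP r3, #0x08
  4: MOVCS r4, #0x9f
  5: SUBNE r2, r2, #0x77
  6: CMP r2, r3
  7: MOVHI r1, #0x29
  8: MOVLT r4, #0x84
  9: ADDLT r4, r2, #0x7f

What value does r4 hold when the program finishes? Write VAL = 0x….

0: ✓ CMP  NZCV=1001
1: ✓ MOVMI  r0←0xf9
2: ✓ MOVLS  r3←0x83
3: ✓ CMP  NZCV=0011
4: ✓ MOVCS  r4←0x9f
5: ✓ SUBNE  r2←0x73
6: ✓ CMP  NZCV=1001
7: · MOVHI
8: · MOVLT
9: · ADDLT

VAL = 0x9f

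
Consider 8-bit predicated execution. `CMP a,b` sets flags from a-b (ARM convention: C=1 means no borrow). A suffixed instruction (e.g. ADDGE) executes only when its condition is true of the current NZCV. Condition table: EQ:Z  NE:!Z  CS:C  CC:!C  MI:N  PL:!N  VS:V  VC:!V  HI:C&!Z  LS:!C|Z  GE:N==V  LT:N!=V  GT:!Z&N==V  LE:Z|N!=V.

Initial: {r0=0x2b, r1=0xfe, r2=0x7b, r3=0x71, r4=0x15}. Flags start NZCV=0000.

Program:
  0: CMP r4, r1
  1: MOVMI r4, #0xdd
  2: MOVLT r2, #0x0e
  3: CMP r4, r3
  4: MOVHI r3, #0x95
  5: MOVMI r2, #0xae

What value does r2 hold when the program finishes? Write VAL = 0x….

VAL = 0xae

[0] flags=0000 → (cmp)
[1] flags=0000 MI?F → skip
[2] flags=0000 LT?F → skip
[3] flags=1000 → (cmp)
[4] flags=1000 HI?F → skip
[5] flags=1000 MI?T → r2=0xae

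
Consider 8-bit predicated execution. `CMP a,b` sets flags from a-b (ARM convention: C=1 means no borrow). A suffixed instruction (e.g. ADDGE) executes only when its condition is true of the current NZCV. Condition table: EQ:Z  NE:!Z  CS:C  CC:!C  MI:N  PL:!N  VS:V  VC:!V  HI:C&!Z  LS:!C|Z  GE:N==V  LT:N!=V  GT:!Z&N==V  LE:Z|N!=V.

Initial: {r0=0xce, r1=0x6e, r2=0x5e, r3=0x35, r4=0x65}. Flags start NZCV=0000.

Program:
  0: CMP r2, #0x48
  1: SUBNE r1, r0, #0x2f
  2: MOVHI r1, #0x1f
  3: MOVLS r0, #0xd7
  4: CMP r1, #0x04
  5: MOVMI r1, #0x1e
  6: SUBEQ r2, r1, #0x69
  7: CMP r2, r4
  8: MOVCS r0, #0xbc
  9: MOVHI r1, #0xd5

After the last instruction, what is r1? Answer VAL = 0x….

0: ✓ CMP  NZCV=0010
1: ✓ SUBNE  r1←0x9f
2: ✓ MOVHI  r1←0x1f
3: · MOVLS
4: ✓ CMP  NZCV=0010
5: · MOVMI
6: · SUBEQ
7: ✓ CMP  NZCV=1000
8: · MOVCS
9: · MOVHI

VAL = 0x1f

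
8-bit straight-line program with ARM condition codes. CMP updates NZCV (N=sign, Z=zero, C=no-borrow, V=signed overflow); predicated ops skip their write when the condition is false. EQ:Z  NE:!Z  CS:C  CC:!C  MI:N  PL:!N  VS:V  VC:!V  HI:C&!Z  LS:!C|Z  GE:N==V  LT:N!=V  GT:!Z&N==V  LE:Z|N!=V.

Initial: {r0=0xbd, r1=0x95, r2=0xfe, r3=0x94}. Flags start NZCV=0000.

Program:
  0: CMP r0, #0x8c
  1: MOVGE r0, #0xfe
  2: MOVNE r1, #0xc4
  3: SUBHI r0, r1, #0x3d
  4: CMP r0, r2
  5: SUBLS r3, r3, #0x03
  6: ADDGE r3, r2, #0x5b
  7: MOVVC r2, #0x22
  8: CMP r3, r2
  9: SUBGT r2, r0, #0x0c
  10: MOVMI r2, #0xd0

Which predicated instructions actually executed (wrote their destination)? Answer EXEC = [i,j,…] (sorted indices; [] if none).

EXEC = [1,2,3,5,7]

0: ✓ CMP  NZCV=0010
1: ✓ MOVGE  r0←0xfe
2: ✓ MOVNE  r1←0xc4
3: ✓ SUBHI  r0←0x87
4: ✓ CMP  NZCV=1000
5: ✓ SUBLS  r3←0x91
6: · ADDGE
7: ✓ MOVVC  r2←0x22
8: ✓ CMP  NZCV=0011
9: · SUBGT
10: · MOVMI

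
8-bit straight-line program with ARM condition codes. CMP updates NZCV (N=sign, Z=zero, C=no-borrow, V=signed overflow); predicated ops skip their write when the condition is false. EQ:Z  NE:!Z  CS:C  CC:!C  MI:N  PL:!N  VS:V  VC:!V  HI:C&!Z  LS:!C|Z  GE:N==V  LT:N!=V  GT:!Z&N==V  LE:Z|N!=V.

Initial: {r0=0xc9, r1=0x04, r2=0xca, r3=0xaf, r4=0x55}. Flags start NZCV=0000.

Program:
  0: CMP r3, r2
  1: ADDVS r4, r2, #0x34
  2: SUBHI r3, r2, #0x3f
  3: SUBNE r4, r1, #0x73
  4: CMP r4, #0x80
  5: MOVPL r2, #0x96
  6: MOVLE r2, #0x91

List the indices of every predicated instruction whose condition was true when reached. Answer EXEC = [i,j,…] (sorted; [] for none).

0: ✓ CMP  NZCV=1000
1: · ADDVS
2: · SUBHI
3: ✓ SUBNE  r4←0x91
4: ✓ CMP  NZCV=0010
5: ✓ MOVPL  r2←0x96
6: · MOVLE

EXEC = [3,5]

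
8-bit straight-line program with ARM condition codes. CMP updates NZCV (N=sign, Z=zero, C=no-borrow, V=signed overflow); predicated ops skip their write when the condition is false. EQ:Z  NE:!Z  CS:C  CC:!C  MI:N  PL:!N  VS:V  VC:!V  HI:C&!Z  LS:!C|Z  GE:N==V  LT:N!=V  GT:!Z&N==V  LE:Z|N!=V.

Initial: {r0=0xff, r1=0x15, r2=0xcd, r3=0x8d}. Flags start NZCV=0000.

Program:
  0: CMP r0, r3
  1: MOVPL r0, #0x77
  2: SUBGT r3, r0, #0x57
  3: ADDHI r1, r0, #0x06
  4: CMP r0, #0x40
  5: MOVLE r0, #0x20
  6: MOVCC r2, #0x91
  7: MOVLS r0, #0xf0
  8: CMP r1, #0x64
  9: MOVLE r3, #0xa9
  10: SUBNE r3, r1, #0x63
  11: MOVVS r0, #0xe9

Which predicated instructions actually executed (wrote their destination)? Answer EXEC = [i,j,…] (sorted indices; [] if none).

EXEC = [1,2,3,10]

[0] flags=0010 → (cmp)
[1] flags=0010 PL?T → r0=0x77
[2] flags=0010 GT?T → r3=0x20
[3] flags=0010 HI?T → r1=0x7d
[4] flags=0010 → (cmp)
[5] flags=0010 LE?F → skip
[6] flags=0010 CC?F → skip
[7] flags=0010 LS?F → skip
[8] flags=0010 → (cmp)
[9] flags=0010 LE?F → skip
[10] flags=0010 NE?T → r3=0x1a
[11] flags=0010 VS?F → skip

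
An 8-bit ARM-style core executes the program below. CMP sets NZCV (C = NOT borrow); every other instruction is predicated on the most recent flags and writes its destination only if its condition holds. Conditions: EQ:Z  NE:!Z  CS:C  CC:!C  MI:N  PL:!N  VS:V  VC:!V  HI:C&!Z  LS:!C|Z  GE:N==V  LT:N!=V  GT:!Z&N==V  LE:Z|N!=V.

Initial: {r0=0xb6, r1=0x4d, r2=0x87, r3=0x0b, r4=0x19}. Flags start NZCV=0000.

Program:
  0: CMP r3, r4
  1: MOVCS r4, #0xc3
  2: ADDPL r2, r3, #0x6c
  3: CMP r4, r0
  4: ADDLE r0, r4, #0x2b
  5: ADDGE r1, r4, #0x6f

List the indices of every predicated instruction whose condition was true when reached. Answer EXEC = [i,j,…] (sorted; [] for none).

[0] flags=1000 → (cmp)
[1] flags=1000 CS?F → skip
[2] flags=1000 PL?F → skip
[3] flags=0000 → (cmp)
[4] flags=0000 LE?F → skip
[5] flags=0000 GE?T → r1=0x88

EXEC = [5]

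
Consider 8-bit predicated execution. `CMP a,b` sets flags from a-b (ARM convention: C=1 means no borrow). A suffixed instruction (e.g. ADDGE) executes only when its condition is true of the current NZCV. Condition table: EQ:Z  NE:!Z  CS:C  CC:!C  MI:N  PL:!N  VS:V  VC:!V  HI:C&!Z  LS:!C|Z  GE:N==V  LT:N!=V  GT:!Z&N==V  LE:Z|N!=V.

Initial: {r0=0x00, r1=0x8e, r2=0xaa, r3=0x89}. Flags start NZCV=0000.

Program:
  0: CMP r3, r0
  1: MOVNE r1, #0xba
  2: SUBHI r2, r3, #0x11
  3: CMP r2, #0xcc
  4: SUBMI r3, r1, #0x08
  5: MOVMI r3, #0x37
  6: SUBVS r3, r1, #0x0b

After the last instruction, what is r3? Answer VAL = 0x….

[0] flags=1010 → (cmp)
[1] flags=1010 NE?T → r1=0xba
[2] flags=1010 HI?T → r2=0x78
[3] flags=1001 → (cmp)
[4] flags=1001 MI?T → r3=0xb2
[5] flags=1001 MI?T → r3=0x37
[6] flags=1001 VS?T → r3=0xaf

VAL = 0xaf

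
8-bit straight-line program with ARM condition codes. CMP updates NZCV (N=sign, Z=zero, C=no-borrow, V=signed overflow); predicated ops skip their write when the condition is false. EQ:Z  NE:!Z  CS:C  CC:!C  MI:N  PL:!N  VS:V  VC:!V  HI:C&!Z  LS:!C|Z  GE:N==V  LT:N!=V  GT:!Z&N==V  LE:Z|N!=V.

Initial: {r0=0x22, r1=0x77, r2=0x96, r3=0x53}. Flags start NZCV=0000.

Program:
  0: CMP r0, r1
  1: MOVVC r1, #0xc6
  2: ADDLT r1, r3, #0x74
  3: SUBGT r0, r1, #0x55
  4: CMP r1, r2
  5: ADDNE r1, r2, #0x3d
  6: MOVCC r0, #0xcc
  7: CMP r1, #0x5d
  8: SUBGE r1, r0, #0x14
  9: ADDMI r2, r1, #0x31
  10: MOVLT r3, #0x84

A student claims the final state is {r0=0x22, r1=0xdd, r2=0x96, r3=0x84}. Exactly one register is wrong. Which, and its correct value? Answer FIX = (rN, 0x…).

FIX = (r1, 0xd3)

[0] flags=1000 → (cmp)
[1] flags=1000 VC?T → r1=0xc6
[2] flags=1000 LT?T → r1=0xc7
[3] flags=1000 GT?F → skip
[4] flags=0010 → (cmp)
[5] flags=0010 NE?T → r1=0xd3
[6] flags=0010 CC?F → skip
[7] flags=0011 → (cmp)
[8] flags=0011 GE?F → skip
[9] flags=0011 MI?F → skip
[10] flags=0011 LT?T → r3=0x84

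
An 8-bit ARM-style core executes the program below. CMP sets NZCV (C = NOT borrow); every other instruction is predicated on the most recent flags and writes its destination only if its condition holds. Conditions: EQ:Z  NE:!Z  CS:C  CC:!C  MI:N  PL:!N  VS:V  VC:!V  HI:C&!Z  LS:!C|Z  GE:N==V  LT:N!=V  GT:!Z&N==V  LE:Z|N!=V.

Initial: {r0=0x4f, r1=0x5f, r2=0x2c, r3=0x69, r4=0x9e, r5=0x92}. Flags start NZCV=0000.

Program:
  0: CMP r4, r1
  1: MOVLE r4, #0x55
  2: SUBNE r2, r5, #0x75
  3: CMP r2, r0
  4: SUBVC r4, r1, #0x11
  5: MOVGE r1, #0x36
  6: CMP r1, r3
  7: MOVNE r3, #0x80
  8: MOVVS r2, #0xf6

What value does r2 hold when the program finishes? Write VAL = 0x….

VAL = 0x1d

0: ✓ CMP  NZCV=0011
1: ✓ MOVLE  r4←0x55
2: ✓ SUBNE  r2←0x1d
3: ✓ CMP  NZCV=1000
4: ✓ SUBVC  r4←0x4e
5: · MOVGE
6: ✓ CMP  NZCV=1000
7: ✓ MOVNE  r3←0x80
8: · MOVVS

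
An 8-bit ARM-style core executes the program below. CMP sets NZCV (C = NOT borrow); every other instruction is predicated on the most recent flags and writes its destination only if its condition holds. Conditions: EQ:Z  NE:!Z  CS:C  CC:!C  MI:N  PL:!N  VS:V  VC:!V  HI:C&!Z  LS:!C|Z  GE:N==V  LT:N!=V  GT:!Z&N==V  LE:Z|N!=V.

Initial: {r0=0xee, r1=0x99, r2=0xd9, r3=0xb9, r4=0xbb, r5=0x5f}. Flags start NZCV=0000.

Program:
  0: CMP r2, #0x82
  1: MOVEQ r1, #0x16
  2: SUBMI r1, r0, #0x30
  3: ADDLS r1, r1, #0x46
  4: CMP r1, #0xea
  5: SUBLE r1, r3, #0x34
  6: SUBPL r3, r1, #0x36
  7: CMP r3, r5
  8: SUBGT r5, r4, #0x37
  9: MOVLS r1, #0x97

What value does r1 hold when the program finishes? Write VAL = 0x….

[0] flags=0010 → (cmp)
[1] flags=0010 EQ?F → skip
[2] flags=0010 MI?F → skip
[3] flags=0010 LS?F → skip
[4] flags=1000 → (cmp)
[5] flags=1000 LE?T → r1=0x85
[6] flags=1000 PL?F → skip
[7] flags=0011 → (cmp)
[8] flags=0011 GT?F → skip
[9] flags=0011 LS?F → skip

VAL = 0x85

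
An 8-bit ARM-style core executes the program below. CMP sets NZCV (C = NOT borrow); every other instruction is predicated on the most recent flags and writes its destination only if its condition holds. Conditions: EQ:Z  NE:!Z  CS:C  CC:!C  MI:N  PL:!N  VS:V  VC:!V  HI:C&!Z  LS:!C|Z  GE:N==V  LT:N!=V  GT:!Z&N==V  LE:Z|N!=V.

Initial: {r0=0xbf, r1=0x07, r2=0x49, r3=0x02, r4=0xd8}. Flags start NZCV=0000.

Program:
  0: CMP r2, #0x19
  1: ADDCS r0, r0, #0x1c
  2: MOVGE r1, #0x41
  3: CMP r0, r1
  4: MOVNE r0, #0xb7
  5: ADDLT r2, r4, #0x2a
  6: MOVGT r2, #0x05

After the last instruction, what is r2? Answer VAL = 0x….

[0] flags=0010 → (cmp)
[1] flags=0010 CS?T → r0=0xdb
[2] flags=0010 GE?T → r1=0x41
[3] flags=1010 → (cmp)
[4] flags=1010 NE?T → r0=0xb7
[5] flags=1010 LT?T → r2=0x02
[6] flags=1010 GT?F → skip

VAL = 0x02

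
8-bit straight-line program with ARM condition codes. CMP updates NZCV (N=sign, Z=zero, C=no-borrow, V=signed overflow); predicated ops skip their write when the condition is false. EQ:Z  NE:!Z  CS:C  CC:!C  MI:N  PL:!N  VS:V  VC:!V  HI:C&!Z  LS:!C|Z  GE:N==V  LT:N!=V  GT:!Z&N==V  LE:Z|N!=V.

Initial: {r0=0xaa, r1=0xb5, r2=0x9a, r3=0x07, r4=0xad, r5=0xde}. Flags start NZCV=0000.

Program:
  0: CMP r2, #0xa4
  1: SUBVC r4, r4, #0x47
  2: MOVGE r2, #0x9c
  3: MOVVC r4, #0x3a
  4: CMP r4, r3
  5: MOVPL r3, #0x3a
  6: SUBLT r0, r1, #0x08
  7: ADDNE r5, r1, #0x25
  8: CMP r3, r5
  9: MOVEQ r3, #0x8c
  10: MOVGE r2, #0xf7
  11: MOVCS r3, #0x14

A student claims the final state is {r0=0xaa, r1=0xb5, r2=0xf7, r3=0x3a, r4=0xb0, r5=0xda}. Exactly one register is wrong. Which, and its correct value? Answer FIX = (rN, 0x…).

FIX = (r4, 0x3a)

0: ✓ CMP  NZCV=1000
1: ✓ SUBVC  r4←0x66
2: · MOVGE
3: ✓ MOVVC  r4←0x3a
4: ✓ CMP  NZCV=0010
5: ✓ MOVPL  r3←0x3a
6: · SUBLT
7: ✓ ADDNE  r5←0xda
8: ✓ CMP  NZCV=0000
9: · MOVEQ
10: ✓ MOVGE  r2←0xf7
11: · MOVCS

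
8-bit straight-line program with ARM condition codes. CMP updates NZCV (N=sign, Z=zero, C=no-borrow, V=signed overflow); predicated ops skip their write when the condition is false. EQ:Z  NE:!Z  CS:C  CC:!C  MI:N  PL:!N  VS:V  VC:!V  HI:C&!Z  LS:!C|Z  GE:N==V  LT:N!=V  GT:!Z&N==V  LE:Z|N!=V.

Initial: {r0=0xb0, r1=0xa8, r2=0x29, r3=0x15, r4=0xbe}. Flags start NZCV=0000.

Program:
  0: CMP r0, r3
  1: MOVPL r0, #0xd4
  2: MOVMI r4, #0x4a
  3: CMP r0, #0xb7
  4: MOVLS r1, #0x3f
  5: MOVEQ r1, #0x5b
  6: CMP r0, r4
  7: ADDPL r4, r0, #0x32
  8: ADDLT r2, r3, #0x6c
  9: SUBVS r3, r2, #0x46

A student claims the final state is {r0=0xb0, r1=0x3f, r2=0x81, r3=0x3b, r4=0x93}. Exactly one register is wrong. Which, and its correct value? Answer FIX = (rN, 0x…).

0: ✓ CMP  NZCV=1010
1: · MOVPL
2: ✓ MOVMI  r4←0x4a
3: ✓ CMP  NZCV=1000
4: ✓ MOVLS  r1←0x3f
5: · MOVEQ
6: ✓ CMP  NZCV=0011
7: ✓ ADDPL  r4←0xe2
8: ✓ ADDLT  r2←0x81
9: ✓ SUBVS  r3←0x3b

FIX = (r4, 0xe2)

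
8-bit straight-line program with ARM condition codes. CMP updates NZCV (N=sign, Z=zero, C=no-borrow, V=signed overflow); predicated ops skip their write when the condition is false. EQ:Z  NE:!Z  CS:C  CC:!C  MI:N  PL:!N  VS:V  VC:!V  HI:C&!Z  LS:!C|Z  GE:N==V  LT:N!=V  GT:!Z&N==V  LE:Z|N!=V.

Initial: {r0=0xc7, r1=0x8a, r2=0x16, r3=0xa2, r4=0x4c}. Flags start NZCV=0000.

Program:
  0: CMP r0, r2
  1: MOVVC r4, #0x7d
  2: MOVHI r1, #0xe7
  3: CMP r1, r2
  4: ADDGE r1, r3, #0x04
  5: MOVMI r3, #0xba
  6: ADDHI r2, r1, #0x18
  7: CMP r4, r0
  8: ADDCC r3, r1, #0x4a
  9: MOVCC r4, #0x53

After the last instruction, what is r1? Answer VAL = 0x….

VAL = 0xe7

[0] flags=1010 → (cmp)
[1] flags=1010 VC?T → r4=0x7d
[2] flags=1010 HI?T → r1=0xe7
[3] flags=1010 → (cmp)
[4] flags=1010 GE?F → skip
[5] flags=1010 MI?T → r3=0xba
[6] flags=1010 HI?T → r2=0xff
[7] flags=1001 → (cmp)
[8] flags=1001 CC?T → r3=0x31
[9] flags=1001 CC?T → r4=0x53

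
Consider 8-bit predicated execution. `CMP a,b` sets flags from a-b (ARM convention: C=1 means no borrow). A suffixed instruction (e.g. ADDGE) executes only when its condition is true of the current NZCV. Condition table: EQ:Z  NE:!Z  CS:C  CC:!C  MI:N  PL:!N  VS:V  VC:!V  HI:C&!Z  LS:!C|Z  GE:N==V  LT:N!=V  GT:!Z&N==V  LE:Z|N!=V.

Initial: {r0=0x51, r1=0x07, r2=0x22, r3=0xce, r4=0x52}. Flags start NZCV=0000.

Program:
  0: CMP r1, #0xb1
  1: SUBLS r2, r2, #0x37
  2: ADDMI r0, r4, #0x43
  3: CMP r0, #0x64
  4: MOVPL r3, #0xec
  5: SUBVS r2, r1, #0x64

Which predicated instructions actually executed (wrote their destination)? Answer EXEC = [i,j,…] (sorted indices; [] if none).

0: ✓ CMP  NZCV=0000
1: ✓ SUBLS  r2←0xeb
2: · ADDMI
3: ✓ CMP  NZCV=1000
4: · MOVPL
5: · SUBVS

EXEC = [1]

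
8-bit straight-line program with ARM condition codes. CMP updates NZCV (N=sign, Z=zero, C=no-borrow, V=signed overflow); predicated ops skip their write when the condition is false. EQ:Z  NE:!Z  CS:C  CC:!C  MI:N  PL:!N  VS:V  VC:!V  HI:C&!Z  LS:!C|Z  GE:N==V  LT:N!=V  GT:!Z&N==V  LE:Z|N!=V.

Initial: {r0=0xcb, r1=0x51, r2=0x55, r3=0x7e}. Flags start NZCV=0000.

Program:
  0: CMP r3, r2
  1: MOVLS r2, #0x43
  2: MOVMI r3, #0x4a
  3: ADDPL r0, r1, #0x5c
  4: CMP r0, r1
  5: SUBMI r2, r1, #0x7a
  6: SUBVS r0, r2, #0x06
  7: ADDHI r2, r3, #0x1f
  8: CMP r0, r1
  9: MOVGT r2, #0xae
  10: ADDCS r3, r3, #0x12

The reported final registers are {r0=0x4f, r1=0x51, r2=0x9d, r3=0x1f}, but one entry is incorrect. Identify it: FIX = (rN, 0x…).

FIX = (r3, 0x7e)

0: ✓ CMP  NZCV=0010
1: · MOVLS
2: · MOVMI
3: ✓ ADDPL  r0←0xad
4: ✓ CMP  NZCV=0011
5: · SUBMI
6: ✓ SUBVS  r0←0x4f
7: ✓ ADDHI  r2←0x9d
8: ✓ CMP  NZCV=1000
9: · MOVGT
10: · ADDCS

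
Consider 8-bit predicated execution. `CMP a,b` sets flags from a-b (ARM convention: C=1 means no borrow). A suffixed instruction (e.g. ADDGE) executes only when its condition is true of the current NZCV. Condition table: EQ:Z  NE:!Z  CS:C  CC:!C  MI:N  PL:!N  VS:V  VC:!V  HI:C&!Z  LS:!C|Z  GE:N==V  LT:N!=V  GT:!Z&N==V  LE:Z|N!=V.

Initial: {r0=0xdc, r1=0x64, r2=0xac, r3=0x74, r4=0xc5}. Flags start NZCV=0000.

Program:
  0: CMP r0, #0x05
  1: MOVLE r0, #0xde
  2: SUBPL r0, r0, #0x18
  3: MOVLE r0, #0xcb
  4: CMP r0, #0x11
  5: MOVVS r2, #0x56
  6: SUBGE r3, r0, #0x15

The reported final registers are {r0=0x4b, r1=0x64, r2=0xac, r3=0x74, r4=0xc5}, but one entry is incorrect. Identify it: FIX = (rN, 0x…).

0: ✓ CMP  NZCV=1010
1: ✓ MOVLE  r0←0xde
2: · SUBPL
3: ✓ MOVLE  r0←0xcb
4: ✓ CMP  NZCV=1010
5: · MOVVS
6: · SUBGE

FIX = (r0, 0xcb)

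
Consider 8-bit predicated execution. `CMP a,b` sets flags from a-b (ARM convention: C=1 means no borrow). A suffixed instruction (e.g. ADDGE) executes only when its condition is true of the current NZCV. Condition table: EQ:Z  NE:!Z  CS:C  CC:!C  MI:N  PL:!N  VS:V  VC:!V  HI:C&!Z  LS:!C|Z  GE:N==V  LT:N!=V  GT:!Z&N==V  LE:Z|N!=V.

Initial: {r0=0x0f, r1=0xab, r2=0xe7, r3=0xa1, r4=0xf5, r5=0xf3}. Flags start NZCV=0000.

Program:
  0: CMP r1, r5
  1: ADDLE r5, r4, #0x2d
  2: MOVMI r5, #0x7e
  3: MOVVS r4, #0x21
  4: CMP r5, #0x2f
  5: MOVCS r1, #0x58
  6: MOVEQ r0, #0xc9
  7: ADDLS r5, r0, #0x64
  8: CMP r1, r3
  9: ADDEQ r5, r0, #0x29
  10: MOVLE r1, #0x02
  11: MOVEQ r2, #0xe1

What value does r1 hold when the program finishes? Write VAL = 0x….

VAL = 0x58

0: ✓ CMP  NZCV=1000
1: ✓ ADDLE  r5←0x22
2: ✓ MOVMI  r5←0x7e
3: · MOVVS
4: ✓ CMP  NZCV=0010
5: ✓ MOVCS  r1←0x58
6: · MOVEQ
7: · ADDLS
8: ✓ CMP  NZCV=1001
9: · ADDEQ
10: · MOVLE
11: · MOVEQ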